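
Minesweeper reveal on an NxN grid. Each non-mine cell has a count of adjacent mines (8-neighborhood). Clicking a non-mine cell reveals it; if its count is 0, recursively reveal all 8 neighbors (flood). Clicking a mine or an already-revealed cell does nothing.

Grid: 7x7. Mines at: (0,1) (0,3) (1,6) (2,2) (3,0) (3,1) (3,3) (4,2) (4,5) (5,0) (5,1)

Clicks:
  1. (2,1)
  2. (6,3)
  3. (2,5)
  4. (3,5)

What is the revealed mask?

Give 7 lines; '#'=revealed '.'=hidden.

Click 1 (2,1) count=3: revealed 1 new [(2,1)] -> total=1
Click 2 (6,3) count=0: revealed 10 new [(5,2) (5,3) (5,4) (5,5) (5,6) (6,2) (6,3) (6,4) (6,5) (6,6)] -> total=11
Click 3 (2,5) count=1: revealed 1 new [(2,5)] -> total=12
Click 4 (3,5) count=1: revealed 1 new [(3,5)] -> total=13

Answer: .......
.......
.#...#.
.....#.
.......
..#####
..#####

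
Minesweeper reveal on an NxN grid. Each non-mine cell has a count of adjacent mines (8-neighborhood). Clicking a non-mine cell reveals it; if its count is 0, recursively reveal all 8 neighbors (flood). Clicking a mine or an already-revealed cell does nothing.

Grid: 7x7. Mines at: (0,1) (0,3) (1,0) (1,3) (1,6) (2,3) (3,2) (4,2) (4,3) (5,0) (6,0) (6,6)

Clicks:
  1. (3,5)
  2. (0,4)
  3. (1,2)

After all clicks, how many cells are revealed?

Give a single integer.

Answer: 14

Derivation:
Click 1 (3,5) count=0: revealed 12 new [(2,4) (2,5) (2,6) (3,4) (3,5) (3,6) (4,4) (4,5) (4,6) (5,4) (5,5) (5,6)] -> total=12
Click 2 (0,4) count=2: revealed 1 new [(0,4)] -> total=13
Click 3 (1,2) count=4: revealed 1 new [(1,2)] -> total=14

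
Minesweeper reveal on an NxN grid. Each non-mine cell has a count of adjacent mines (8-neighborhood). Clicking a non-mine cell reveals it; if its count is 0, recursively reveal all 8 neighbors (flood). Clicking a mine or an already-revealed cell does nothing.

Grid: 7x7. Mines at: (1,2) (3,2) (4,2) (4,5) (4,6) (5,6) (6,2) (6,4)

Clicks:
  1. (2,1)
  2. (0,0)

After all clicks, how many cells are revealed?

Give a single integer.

Click 1 (2,1) count=2: revealed 1 new [(2,1)] -> total=1
Click 2 (0,0) count=0: revealed 13 new [(0,0) (0,1) (1,0) (1,1) (2,0) (3,0) (3,1) (4,0) (4,1) (5,0) (5,1) (6,0) (6,1)] -> total=14

Answer: 14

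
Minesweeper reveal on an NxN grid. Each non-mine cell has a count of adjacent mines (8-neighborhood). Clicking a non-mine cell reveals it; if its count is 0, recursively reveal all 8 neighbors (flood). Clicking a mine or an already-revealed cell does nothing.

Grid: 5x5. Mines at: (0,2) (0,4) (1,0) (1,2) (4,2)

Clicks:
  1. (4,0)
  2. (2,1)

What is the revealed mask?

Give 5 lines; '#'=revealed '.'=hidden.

Answer: .....
.....
##...
##...
##...

Derivation:
Click 1 (4,0) count=0: revealed 6 new [(2,0) (2,1) (3,0) (3,1) (4,0) (4,1)] -> total=6
Click 2 (2,1) count=2: revealed 0 new [(none)] -> total=6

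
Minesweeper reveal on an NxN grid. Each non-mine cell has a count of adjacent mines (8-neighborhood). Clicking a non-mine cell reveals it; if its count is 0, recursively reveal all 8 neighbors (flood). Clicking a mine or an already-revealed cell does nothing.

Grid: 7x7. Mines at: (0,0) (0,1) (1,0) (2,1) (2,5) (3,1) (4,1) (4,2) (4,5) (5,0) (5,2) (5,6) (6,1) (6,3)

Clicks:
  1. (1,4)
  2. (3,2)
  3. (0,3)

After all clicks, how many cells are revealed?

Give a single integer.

Click 1 (1,4) count=1: revealed 1 new [(1,4)] -> total=1
Click 2 (3,2) count=4: revealed 1 new [(3,2)] -> total=2
Click 3 (0,3) count=0: revealed 14 new [(0,2) (0,3) (0,4) (0,5) (0,6) (1,2) (1,3) (1,5) (1,6) (2,2) (2,3) (2,4) (3,3) (3,4)] -> total=16

Answer: 16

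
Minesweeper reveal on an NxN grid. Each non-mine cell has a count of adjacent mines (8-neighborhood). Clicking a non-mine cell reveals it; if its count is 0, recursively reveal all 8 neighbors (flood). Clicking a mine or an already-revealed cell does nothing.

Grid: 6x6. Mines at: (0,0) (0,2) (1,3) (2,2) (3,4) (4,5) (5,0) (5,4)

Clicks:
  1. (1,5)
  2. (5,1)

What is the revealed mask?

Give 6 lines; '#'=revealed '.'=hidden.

Answer: ....##
....##
....##
......
......
.#....

Derivation:
Click 1 (1,5) count=0: revealed 6 new [(0,4) (0,5) (1,4) (1,5) (2,4) (2,5)] -> total=6
Click 2 (5,1) count=1: revealed 1 new [(5,1)] -> total=7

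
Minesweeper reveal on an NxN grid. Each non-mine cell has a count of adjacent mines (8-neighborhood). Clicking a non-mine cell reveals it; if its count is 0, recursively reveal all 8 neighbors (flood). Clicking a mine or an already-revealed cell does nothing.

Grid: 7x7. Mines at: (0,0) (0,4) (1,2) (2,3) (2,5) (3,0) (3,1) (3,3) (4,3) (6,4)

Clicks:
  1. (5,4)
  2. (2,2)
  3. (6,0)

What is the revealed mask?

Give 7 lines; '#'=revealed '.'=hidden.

Answer: .......
.......
..#....
.......
###....
#####..
####...

Derivation:
Click 1 (5,4) count=2: revealed 1 new [(5,4)] -> total=1
Click 2 (2,2) count=4: revealed 1 new [(2,2)] -> total=2
Click 3 (6,0) count=0: revealed 11 new [(4,0) (4,1) (4,2) (5,0) (5,1) (5,2) (5,3) (6,0) (6,1) (6,2) (6,3)] -> total=13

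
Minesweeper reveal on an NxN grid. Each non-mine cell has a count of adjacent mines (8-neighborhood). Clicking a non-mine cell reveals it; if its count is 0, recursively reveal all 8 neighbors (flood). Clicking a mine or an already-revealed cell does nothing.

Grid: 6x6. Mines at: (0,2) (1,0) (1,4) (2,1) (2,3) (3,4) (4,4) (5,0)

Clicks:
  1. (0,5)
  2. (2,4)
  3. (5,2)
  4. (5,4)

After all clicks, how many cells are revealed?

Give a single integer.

Answer: 12

Derivation:
Click 1 (0,5) count=1: revealed 1 new [(0,5)] -> total=1
Click 2 (2,4) count=3: revealed 1 new [(2,4)] -> total=2
Click 3 (5,2) count=0: revealed 9 new [(3,1) (3,2) (3,3) (4,1) (4,2) (4,3) (5,1) (5,2) (5,3)] -> total=11
Click 4 (5,4) count=1: revealed 1 new [(5,4)] -> total=12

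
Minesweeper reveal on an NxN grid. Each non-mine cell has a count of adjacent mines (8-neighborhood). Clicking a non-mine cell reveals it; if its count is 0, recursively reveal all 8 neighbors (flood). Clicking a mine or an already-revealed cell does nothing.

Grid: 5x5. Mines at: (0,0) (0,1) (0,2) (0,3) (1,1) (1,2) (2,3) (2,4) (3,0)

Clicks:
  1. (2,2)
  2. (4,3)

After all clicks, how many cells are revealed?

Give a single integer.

Answer: 9

Derivation:
Click 1 (2,2) count=3: revealed 1 new [(2,2)] -> total=1
Click 2 (4,3) count=0: revealed 8 new [(3,1) (3,2) (3,3) (3,4) (4,1) (4,2) (4,3) (4,4)] -> total=9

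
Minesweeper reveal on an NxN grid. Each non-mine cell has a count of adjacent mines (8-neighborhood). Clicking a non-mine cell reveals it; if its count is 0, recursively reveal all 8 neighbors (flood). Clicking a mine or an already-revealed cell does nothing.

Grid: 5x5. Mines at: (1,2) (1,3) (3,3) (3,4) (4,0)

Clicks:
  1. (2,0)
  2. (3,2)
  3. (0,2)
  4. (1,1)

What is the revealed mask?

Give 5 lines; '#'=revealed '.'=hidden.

Click 1 (2,0) count=0: revealed 8 new [(0,0) (0,1) (1,0) (1,1) (2,0) (2,1) (3,0) (3,1)] -> total=8
Click 2 (3,2) count=1: revealed 1 new [(3,2)] -> total=9
Click 3 (0,2) count=2: revealed 1 new [(0,2)] -> total=10
Click 4 (1,1) count=1: revealed 0 new [(none)] -> total=10

Answer: ###..
##...
##...
###..
.....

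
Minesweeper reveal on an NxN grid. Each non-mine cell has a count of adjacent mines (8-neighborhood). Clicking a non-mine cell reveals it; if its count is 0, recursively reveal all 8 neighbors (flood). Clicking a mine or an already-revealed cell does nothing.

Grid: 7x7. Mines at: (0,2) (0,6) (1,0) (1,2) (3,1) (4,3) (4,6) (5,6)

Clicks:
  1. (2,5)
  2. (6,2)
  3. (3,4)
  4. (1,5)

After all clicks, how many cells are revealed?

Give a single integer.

Click 1 (2,5) count=0: revealed 15 new [(0,3) (0,4) (0,5) (1,3) (1,4) (1,5) (1,6) (2,3) (2,4) (2,5) (2,6) (3,3) (3,4) (3,5) (3,6)] -> total=15
Click 2 (6,2) count=0: revealed 15 new [(4,0) (4,1) (4,2) (5,0) (5,1) (5,2) (5,3) (5,4) (5,5) (6,0) (6,1) (6,2) (6,3) (6,4) (6,5)] -> total=30
Click 3 (3,4) count=1: revealed 0 new [(none)] -> total=30
Click 4 (1,5) count=1: revealed 0 new [(none)] -> total=30

Answer: 30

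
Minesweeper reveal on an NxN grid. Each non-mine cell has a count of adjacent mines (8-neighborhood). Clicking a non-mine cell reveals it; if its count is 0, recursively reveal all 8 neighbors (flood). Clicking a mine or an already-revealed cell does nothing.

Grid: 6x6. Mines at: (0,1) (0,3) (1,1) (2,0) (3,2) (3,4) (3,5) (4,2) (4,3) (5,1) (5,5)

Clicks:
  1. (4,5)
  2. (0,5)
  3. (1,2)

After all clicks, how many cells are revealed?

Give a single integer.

Answer: 8

Derivation:
Click 1 (4,5) count=3: revealed 1 new [(4,5)] -> total=1
Click 2 (0,5) count=0: revealed 6 new [(0,4) (0,5) (1,4) (1,5) (2,4) (2,5)] -> total=7
Click 3 (1,2) count=3: revealed 1 new [(1,2)] -> total=8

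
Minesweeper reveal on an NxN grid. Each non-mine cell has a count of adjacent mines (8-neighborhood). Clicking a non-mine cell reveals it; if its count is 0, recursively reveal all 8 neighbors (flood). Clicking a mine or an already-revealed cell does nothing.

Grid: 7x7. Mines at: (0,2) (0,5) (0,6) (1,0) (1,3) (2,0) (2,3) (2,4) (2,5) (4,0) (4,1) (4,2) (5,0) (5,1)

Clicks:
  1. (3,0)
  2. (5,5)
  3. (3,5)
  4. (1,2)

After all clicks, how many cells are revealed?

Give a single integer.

Click 1 (3,0) count=3: revealed 1 new [(3,0)] -> total=1
Click 2 (5,5) count=0: revealed 18 new [(3,3) (3,4) (3,5) (3,6) (4,3) (4,4) (4,5) (4,6) (5,2) (5,3) (5,4) (5,5) (5,6) (6,2) (6,3) (6,4) (6,5) (6,6)] -> total=19
Click 3 (3,5) count=2: revealed 0 new [(none)] -> total=19
Click 4 (1,2) count=3: revealed 1 new [(1,2)] -> total=20

Answer: 20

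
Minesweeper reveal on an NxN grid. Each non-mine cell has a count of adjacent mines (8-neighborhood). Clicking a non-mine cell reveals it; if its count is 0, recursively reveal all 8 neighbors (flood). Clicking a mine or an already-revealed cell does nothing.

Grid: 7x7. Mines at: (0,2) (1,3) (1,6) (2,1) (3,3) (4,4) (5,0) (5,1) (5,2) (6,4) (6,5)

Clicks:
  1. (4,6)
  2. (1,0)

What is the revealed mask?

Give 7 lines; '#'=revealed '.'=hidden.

Click 1 (4,6) count=0: revealed 8 new [(2,5) (2,6) (3,5) (3,6) (4,5) (4,6) (5,5) (5,6)] -> total=8
Click 2 (1,0) count=1: revealed 1 new [(1,0)] -> total=9

Answer: .......
#......
.....##
.....##
.....##
.....##
.......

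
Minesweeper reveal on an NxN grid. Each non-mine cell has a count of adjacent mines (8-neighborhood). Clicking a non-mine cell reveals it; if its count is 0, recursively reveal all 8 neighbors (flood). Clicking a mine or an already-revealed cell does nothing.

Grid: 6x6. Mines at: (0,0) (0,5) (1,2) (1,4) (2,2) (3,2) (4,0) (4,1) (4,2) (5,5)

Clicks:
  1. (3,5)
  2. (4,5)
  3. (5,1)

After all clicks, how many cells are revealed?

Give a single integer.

Click 1 (3,5) count=0: revealed 9 new [(2,3) (2,4) (2,5) (3,3) (3,4) (3,5) (4,3) (4,4) (4,5)] -> total=9
Click 2 (4,5) count=1: revealed 0 new [(none)] -> total=9
Click 3 (5,1) count=3: revealed 1 new [(5,1)] -> total=10

Answer: 10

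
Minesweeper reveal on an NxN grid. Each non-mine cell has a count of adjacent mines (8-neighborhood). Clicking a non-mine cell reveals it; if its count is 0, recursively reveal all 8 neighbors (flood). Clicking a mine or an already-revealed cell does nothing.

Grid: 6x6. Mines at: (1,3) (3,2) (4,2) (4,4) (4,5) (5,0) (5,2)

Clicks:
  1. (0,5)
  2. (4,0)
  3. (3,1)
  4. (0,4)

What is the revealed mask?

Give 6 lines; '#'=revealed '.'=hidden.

Answer: ....##
....##
....##
.#..##
#.....
......

Derivation:
Click 1 (0,5) count=0: revealed 8 new [(0,4) (0,5) (1,4) (1,5) (2,4) (2,5) (3,4) (3,5)] -> total=8
Click 2 (4,0) count=1: revealed 1 new [(4,0)] -> total=9
Click 3 (3,1) count=2: revealed 1 new [(3,1)] -> total=10
Click 4 (0,4) count=1: revealed 0 new [(none)] -> total=10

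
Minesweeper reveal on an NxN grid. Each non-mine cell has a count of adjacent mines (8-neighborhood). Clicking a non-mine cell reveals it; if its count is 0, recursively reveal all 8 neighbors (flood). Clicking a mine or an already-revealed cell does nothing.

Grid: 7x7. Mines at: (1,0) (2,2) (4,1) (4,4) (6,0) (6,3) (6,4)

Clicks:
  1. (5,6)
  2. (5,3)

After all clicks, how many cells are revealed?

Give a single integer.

Answer: 27

Derivation:
Click 1 (5,6) count=0: revealed 26 new [(0,1) (0,2) (0,3) (0,4) (0,5) (0,6) (1,1) (1,2) (1,3) (1,4) (1,5) (1,6) (2,3) (2,4) (2,5) (2,6) (3,3) (3,4) (3,5) (3,6) (4,5) (4,6) (5,5) (5,6) (6,5) (6,6)] -> total=26
Click 2 (5,3) count=3: revealed 1 new [(5,3)] -> total=27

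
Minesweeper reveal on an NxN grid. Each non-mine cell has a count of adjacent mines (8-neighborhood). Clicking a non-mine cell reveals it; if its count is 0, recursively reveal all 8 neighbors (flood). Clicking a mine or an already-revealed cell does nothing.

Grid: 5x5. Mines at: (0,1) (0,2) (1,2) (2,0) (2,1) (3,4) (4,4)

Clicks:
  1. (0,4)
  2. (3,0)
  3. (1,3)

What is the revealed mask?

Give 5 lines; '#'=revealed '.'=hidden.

Answer: ...##
...##
...##
#....
.....

Derivation:
Click 1 (0,4) count=0: revealed 6 new [(0,3) (0,4) (1,3) (1,4) (2,3) (2,4)] -> total=6
Click 2 (3,0) count=2: revealed 1 new [(3,0)] -> total=7
Click 3 (1,3) count=2: revealed 0 new [(none)] -> total=7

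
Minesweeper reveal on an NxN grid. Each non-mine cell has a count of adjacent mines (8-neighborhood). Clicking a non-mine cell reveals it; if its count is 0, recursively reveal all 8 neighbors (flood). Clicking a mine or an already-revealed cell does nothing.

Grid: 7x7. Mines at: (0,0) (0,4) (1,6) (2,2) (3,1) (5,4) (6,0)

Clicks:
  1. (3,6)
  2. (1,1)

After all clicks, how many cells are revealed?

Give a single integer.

Answer: 20

Derivation:
Click 1 (3,6) count=0: revealed 19 new [(1,3) (1,4) (1,5) (2,3) (2,4) (2,5) (2,6) (3,3) (3,4) (3,5) (3,6) (4,3) (4,4) (4,5) (4,6) (5,5) (5,6) (6,5) (6,6)] -> total=19
Click 2 (1,1) count=2: revealed 1 new [(1,1)] -> total=20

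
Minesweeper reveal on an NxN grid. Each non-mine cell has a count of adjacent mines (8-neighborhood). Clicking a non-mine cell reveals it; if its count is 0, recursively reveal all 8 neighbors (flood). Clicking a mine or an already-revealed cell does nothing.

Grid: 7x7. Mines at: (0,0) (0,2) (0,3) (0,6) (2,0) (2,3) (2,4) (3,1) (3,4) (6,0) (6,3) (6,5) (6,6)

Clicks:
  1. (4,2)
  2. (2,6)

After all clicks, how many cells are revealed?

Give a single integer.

Answer: 11

Derivation:
Click 1 (4,2) count=1: revealed 1 new [(4,2)] -> total=1
Click 2 (2,6) count=0: revealed 10 new [(1,5) (1,6) (2,5) (2,6) (3,5) (3,6) (4,5) (4,6) (5,5) (5,6)] -> total=11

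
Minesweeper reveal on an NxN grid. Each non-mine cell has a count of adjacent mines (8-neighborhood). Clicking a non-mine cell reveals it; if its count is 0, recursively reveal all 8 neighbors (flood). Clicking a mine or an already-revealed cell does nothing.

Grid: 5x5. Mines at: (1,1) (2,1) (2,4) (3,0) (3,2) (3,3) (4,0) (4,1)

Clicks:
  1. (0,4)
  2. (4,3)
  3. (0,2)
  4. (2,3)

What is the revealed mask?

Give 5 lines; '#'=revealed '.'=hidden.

Answer: ..###
..###
...#.
.....
...#.

Derivation:
Click 1 (0,4) count=0: revealed 6 new [(0,2) (0,3) (0,4) (1,2) (1,3) (1,4)] -> total=6
Click 2 (4,3) count=2: revealed 1 new [(4,3)] -> total=7
Click 3 (0,2) count=1: revealed 0 new [(none)] -> total=7
Click 4 (2,3) count=3: revealed 1 new [(2,3)] -> total=8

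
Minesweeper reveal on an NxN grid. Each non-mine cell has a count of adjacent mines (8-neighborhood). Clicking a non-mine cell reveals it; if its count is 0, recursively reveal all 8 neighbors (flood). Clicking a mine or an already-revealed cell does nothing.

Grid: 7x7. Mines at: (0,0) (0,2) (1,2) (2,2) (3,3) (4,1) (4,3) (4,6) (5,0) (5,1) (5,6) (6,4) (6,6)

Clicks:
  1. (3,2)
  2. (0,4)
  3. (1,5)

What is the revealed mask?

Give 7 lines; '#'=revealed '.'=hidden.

Click 1 (3,2) count=4: revealed 1 new [(3,2)] -> total=1
Click 2 (0,4) count=0: revealed 15 new [(0,3) (0,4) (0,5) (0,6) (1,3) (1,4) (1,5) (1,6) (2,3) (2,4) (2,5) (2,6) (3,4) (3,5) (3,6)] -> total=16
Click 3 (1,5) count=0: revealed 0 new [(none)] -> total=16

Answer: ...####
...####
...####
..#.###
.......
.......
.......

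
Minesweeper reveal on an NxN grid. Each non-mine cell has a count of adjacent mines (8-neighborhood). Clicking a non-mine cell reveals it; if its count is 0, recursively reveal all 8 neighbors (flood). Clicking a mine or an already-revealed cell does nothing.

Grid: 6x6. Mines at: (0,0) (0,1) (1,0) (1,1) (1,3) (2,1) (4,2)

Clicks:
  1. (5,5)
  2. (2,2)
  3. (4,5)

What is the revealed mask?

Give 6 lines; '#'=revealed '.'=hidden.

Click 1 (5,5) count=0: revealed 16 new [(0,4) (0,5) (1,4) (1,5) (2,3) (2,4) (2,5) (3,3) (3,4) (3,5) (4,3) (4,4) (4,5) (5,3) (5,4) (5,5)] -> total=16
Click 2 (2,2) count=3: revealed 1 new [(2,2)] -> total=17
Click 3 (4,5) count=0: revealed 0 new [(none)] -> total=17

Answer: ....##
....##
..####
...###
...###
...###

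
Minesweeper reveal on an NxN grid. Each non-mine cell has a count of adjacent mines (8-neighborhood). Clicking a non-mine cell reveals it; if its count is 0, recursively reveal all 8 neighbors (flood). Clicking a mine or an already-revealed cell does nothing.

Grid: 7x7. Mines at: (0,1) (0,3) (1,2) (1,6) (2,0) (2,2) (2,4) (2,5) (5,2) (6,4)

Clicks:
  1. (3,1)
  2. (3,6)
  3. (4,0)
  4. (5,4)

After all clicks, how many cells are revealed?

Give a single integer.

Click 1 (3,1) count=2: revealed 1 new [(3,1)] -> total=1
Click 2 (3,6) count=1: revealed 1 new [(3,6)] -> total=2
Click 3 (4,0) count=0: revealed 7 new [(3,0) (4,0) (4,1) (5,0) (5,1) (6,0) (6,1)] -> total=9
Click 4 (5,4) count=1: revealed 1 new [(5,4)] -> total=10

Answer: 10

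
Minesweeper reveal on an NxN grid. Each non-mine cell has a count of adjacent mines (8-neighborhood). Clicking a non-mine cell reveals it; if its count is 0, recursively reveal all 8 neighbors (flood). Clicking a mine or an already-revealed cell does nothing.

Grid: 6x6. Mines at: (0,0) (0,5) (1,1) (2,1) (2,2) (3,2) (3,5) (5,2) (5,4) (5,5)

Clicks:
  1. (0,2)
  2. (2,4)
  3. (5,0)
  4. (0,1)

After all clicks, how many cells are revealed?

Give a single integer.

Click 1 (0,2) count=1: revealed 1 new [(0,2)] -> total=1
Click 2 (2,4) count=1: revealed 1 new [(2,4)] -> total=2
Click 3 (5,0) count=0: revealed 6 new [(3,0) (3,1) (4,0) (4,1) (5,0) (5,1)] -> total=8
Click 4 (0,1) count=2: revealed 1 new [(0,1)] -> total=9

Answer: 9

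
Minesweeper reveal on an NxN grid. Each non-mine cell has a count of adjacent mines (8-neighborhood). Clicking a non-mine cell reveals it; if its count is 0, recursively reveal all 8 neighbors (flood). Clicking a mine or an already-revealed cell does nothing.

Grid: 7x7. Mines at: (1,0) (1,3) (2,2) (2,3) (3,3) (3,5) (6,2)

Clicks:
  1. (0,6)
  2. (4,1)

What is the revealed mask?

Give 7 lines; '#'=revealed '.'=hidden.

Answer: ....###
....###
##..###
###....
###....
###....
##.....

Derivation:
Click 1 (0,6) count=0: revealed 9 new [(0,4) (0,5) (0,6) (1,4) (1,5) (1,6) (2,4) (2,5) (2,6)] -> total=9
Click 2 (4,1) count=0: revealed 13 new [(2,0) (2,1) (3,0) (3,1) (3,2) (4,0) (4,1) (4,2) (5,0) (5,1) (5,2) (6,0) (6,1)] -> total=22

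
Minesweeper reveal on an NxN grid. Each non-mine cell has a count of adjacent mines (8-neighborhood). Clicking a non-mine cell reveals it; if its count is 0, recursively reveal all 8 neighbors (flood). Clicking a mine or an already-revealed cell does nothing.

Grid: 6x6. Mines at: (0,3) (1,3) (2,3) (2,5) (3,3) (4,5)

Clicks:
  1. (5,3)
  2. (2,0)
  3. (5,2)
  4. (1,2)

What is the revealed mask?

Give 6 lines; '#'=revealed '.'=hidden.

Answer: ###...
###...
###...
###...
#####.
#####.

Derivation:
Click 1 (5,3) count=0: revealed 22 new [(0,0) (0,1) (0,2) (1,0) (1,1) (1,2) (2,0) (2,1) (2,2) (3,0) (3,1) (3,2) (4,0) (4,1) (4,2) (4,3) (4,4) (5,0) (5,1) (5,2) (5,3) (5,4)] -> total=22
Click 2 (2,0) count=0: revealed 0 new [(none)] -> total=22
Click 3 (5,2) count=0: revealed 0 new [(none)] -> total=22
Click 4 (1,2) count=3: revealed 0 new [(none)] -> total=22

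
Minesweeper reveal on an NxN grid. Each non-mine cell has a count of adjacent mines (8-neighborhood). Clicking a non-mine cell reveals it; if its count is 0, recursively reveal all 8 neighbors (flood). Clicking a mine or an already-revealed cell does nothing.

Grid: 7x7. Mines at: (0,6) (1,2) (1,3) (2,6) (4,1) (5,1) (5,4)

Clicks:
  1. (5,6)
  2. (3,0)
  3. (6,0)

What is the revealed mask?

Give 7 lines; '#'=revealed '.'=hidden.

Click 1 (5,6) count=0: revealed 8 new [(3,5) (3,6) (4,5) (4,6) (5,5) (5,6) (6,5) (6,6)] -> total=8
Click 2 (3,0) count=1: revealed 1 new [(3,0)] -> total=9
Click 3 (6,0) count=1: revealed 1 new [(6,0)] -> total=10

Answer: .......
.......
.......
#....##
.....##
.....##
#....##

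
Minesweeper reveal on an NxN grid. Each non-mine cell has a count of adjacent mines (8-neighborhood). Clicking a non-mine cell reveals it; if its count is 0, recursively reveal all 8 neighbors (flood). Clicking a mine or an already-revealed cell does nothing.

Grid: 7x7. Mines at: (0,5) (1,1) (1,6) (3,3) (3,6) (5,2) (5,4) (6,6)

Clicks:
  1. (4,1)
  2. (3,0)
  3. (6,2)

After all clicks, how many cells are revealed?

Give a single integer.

Answer: 14

Derivation:
Click 1 (4,1) count=1: revealed 1 new [(4,1)] -> total=1
Click 2 (3,0) count=0: revealed 12 new [(2,0) (2,1) (2,2) (3,0) (3,1) (3,2) (4,0) (4,2) (5,0) (5,1) (6,0) (6,1)] -> total=13
Click 3 (6,2) count=1: revealed 1 new [(6,2)] -> total=14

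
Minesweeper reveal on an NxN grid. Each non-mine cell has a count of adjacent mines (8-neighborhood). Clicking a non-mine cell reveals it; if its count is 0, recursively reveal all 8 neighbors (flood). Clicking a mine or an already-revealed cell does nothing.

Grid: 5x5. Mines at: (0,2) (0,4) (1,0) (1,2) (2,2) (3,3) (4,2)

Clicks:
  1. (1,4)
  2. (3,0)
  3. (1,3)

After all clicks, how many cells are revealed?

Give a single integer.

Answer: 8

Derivation:
Click 1 (1,4) count=1: revealed 1 new [(1,4)] -> total=1
Click 2 (3,0) count=0: revealed 6 new [(2,0) (2,1) (3,0) (3,1) (4,0) (4,1)] -> total=7
Click 3 (1,3) count=4: revealed 1 new [(1,3)] -> total=8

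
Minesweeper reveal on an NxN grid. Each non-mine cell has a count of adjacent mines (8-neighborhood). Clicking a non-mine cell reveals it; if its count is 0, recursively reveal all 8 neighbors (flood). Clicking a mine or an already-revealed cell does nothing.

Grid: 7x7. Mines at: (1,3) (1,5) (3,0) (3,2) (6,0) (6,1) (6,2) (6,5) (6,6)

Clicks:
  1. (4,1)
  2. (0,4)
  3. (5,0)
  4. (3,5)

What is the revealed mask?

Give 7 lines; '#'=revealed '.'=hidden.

Click 1 (4,1) count=2: revealed 1 new [(4,1)] -> total=1
Click 2 (0,4) count=2: revealed 1 new [(0,4)] -> total=2
Click 3 (5,0) count=2: revealed 1 new [(5,0)] -> total=3
Click 4 (3,5) count=0: revealed 16 new [(2,3) (2,4) (2,5) (2,6) (3,3) (3,4) (3,5) (3,6) (4,3) (4,4) (4,5) (4,6) (5,3) (5,4) (5,5) (5,6)] -> total=19

Answer: ....#..
.......
...####
...####
.#.####
#..####
.......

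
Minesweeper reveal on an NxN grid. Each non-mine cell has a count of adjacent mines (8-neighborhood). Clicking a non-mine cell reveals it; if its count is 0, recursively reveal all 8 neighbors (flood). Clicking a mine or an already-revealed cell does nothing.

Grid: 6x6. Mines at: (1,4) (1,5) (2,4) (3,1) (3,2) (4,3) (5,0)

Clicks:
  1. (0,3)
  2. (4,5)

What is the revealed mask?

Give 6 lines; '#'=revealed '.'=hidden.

Click 1 (0,3) count=1: revealed 1 new [(0,3)] -> total=1
Click 2 (4,5) count=0: revealed 6 new [(3,4) (3,5) (4,4) (4,5) (5,4) (5,5)] -> total=7

Answer: ...#..
......
......
....##
....##
....##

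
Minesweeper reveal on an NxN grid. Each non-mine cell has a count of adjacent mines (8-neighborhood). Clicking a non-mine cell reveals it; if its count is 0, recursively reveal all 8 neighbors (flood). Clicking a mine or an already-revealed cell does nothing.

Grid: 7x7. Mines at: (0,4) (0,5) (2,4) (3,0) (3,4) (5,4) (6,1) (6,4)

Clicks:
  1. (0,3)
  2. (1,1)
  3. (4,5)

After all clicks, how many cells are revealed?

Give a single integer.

Answer: 22

Derivation:
Click 1 (0,3) count=1: revealed 1 new [(0,3)] -> total=1
Click 2 (1,1) count=0: revealed 20 new [(0,0) (0,1) (0,2) (1,0) (1,1) (1,2) (1,3) (2,0) (2,1) (2,2) (2,3) (3,1) (3,2) (3,3) (4,1) (4,2) (4,3) (5,1) (5,2) (5,3)] -> total=21
Click 3 (4,5) count=2: revealed 1 new [(4,5)] -> total=22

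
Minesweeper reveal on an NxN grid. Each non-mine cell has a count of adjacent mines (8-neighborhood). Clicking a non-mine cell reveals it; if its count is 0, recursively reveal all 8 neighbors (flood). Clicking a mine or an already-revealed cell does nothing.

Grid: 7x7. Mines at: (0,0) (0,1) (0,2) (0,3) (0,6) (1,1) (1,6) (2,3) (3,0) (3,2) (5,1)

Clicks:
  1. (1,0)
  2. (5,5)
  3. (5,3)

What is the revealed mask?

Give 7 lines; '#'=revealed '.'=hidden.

Answer: .......
#......
....###
...####
..#####
..#####
..#####

Derivation:
Click 1 (1,0) count=3: revealed 1 new [(1,0)] -> total=1
Click 2 (5,5) count=0: revealed 22 new [(2,4) (2,5) (2,6) (3,3) (3,4) (3,5) (3,6) (4,2) (4,3) (4,4) (4,5) (4,6) (5,2) (5,3) (5,4) (5,5) (5,6) (6,2) (6,3) (6,4) (6,5) (6,6)] -> total=23
Click 3 (5,3) count=0: revealed 0 new [(none)] -> total=23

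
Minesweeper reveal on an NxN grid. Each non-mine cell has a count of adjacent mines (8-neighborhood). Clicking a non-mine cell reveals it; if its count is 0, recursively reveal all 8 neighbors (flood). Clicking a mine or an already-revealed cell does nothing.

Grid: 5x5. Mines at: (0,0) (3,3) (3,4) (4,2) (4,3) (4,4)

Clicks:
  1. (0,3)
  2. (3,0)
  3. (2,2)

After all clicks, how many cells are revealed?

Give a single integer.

Answer: 19

Derivation:
Click 1 (0,3) count=0: revealed 19 new [(0,1) (0,2) (0,3) (0,4) (1,0) (1,1) (1,2) (1,3) (1,4) (2,0) (2,1) (2,2) (2,3) (2,4) (3,0) (3,1) (3,2) (4,0) (4,1)] -> total=19
Click 2 (3,0) count=0: revealed 0 new [(none)] -> total=19
Click 3 (2,2) count=1: revealed 0 new [(none)] -> total=19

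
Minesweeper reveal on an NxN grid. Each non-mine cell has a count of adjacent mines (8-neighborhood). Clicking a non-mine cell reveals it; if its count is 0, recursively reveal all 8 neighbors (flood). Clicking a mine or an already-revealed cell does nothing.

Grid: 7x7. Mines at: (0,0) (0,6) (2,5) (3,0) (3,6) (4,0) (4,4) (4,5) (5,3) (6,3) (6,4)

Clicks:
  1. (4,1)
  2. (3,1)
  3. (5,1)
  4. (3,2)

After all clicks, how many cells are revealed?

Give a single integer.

Click 1 (4,1) count=2: revealed 1 new [(4,1)] -> total=1
Click 2 (3,1) count=2: revealed 1 new [(3,1)] -> total=2
Click 3 (5,1) count=1: revealed 1 new [(5,1)] -> total=3
Click 4 (3,2) count=0: revealed 19 new [(0,1) (0,2) (0,3) (0,4) (0,5) (1,1) (1,2) (1,3) (1,4) (1,5) (2,1) (2,2) (2,3) (2,4) (3,2) (3,3) (3,4) (4,2) (4,3)] -> total=22

Answer: 22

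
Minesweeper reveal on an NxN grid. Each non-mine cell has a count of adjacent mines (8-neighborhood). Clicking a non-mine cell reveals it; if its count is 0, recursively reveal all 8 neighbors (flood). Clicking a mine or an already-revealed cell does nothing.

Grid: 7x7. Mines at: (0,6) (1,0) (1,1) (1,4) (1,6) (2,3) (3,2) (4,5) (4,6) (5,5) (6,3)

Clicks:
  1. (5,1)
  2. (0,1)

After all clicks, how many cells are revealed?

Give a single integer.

Answer: 14

Derivation:
Click 1 (5,1) count=0: revealed 13 new [(2,0) (2,1) (3,0) (3,1) (4,0) (4,1) (4,2) (5,0) (5,1) (5,2) (6,0) (6,1) (6,2)] -> total=13
Click 2 (0,1) count=2: revealed 1 new [(0,1)] -> total=14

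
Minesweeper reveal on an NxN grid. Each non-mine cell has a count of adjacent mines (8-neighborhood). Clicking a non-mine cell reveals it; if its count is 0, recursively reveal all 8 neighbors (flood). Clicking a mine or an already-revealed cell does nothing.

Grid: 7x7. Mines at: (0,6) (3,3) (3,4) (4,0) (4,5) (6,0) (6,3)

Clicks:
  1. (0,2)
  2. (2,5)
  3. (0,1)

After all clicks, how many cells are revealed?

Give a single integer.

Answer: 21

Derivation:
Click 1 (0,2) count=0: revealed 21 new [(0,0) (0,1) (0,2) (0,3) (0,4) (0,5) (1,0) (1,1) (1,2) (1,3) (1,4) (1,5) (2,0) (2,1) (2,2) (2,3) (2,4) (2,5) (3,0) (3,1) (3,2)] -> total=21
Click 2 (2,5) count=1: revealed 0 new [(none)] -> total=21
Click 3 (0,1) count=0: revealed 0 new [(none)] -> total=21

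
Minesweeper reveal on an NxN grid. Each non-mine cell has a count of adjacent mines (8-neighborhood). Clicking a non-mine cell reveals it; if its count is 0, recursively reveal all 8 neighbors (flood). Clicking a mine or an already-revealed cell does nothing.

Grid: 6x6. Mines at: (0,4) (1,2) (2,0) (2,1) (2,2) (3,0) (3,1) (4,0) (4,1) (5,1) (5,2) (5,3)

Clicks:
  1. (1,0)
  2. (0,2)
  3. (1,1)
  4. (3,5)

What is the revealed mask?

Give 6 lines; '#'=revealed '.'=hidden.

Click 1 (1,0) count=2: revealed 1 new [(1,0)] -> total=1
Click 2 (0,2) count=1: revealed 1 new [(0,2)] -> total=2
Click 3 (1,1) count=4: revealed 1 new [(1,1)] -> total=3
Click 4 (3,5) count=0: revealed 14 new [(1,3) (1,4) (1,5) (2,3) (2,4) (2,5) (3,3) (3,4) (3,5) (4,3) (4,4) (4,5) (5,4) (5,5)] -> total=17

Answer: ..#...
##.###
...###
...###
...###
....##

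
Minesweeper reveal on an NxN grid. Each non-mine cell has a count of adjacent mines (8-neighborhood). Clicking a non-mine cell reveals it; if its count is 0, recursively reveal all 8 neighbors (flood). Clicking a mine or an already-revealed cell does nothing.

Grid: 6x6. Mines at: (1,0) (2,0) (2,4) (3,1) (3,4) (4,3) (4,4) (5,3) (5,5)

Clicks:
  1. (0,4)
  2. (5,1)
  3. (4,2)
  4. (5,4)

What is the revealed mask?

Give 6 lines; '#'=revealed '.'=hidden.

Click 1 (0,4) count=0: revealed 13 new [(0,1) (0,2) (0,3) (0,4) (0,5) (1,1) (1,2) (1,3) (1,4) (1,5) (2,1) (2,2) (2,3)] -> total=13
Click 2 (5,1) count=0: revealed 6 new [(4,0) (4,1) (4,2) (5,0) (5,1) (5,2)] -> total=19
Click 3 (4,2) count=3: revealed 0 new [(none)] -> total=19
Click 4 (5,4) count=4: revealed 1 new [(5,4)] -> total=20

Answer: .#####
.#####
.###..
......
###...
###.#.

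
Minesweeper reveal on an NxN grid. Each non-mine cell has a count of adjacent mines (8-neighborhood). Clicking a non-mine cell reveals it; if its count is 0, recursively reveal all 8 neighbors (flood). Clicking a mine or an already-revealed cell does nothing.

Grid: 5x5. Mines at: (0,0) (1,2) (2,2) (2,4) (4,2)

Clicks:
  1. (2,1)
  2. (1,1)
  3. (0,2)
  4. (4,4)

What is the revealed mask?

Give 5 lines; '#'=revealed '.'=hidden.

Click 1 (2,1) count=2: revealed 1 new [(2,1)] -> total=1
Click 2 (1,1) count=3: revealed 1 new [(1,1)] -> total=2
Click 3 (0,2) count=1: revealed 1 new [(0,2)] -> total=3
Click 4 (4,4) count=0: revealed 4 new [(3,3) (3,4) (4,3) (4,4)] -> total=7

Answer: ..#..
.#...
.#...
...##
...##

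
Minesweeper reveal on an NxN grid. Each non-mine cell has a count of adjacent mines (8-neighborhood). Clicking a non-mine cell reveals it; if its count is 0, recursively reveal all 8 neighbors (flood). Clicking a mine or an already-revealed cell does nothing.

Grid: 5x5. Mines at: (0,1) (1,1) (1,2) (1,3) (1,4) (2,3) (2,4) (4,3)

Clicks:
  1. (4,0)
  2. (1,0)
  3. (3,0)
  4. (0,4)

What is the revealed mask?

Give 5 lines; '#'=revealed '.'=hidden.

Click 1 (4,0) count=0: revealed 9 new [(2,0) (2,1) (2,2) (3,0) (3,1) (3,2) (4,0) (4,1) (4,2)] -> total=9
Click 2 (1,0) count=2: revealed 1 new [(1,0)] -> total=10
Click 3 (3,0) count=0: revealed 0 new [(none)] -> total=10
Click 4 (0,4) count=2: revealed 1 new [(0,4)] -> total=11

Answer: ....#
#....
###..
###..
###..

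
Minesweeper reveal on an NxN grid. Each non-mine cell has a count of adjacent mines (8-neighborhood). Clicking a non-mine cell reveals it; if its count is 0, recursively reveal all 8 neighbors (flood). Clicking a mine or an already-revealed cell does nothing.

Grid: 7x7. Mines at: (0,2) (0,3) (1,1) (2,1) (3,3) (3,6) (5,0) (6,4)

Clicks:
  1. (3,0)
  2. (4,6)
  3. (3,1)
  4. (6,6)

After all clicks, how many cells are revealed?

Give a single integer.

Answer: 8

Derivation:
Click 1 (3,0) count=1: revealed 1 new [(3,0)] -> total=1
Click 2 (4,6) count=1: revealed 1 new [(4,6)] -> total=2
Click 3 (3,1) count=1: revealed 1 new [(3,1)] -> total=3
Click 4 (6,6) count=0: revealed 5 new [(4,5) (5,5) (5,6) (6,5) (6,6)] -> total=8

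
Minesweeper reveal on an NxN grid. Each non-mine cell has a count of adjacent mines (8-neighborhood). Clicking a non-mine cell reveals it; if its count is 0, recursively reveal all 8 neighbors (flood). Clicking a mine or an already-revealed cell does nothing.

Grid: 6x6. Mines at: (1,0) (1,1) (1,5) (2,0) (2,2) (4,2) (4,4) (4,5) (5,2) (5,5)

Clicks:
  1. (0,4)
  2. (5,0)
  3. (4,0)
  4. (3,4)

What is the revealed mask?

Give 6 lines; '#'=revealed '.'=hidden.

Answer: ....#.
......
......
##..#.
##....
##....

Derivation:
Click 1 (0,4) count=1: revealed 1 new [(0,4)] -> total=1
Click 2 (5,0) count=0: revealed 6 new [(3,0) (3,1) (4,0) (4,1) (5,0) (5,1)] -> total=7
Click 3 (4,0) count=0: revealed 0 new [(none)] -> total=7
Click 4 (3,4) count=2: revealed 1 new [(3,4)] -> total=8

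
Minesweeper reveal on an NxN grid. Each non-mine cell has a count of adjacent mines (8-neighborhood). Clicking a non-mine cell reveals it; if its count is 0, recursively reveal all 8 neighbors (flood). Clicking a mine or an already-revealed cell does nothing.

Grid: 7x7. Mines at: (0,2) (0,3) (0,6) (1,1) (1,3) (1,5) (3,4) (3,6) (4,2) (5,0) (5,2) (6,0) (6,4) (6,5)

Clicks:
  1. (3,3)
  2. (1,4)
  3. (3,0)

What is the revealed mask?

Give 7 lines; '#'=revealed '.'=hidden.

Answer: .......
....#..
##.....
##.#...
##.....
.......
.......

Derivation:
Click 1 (3,3) count=2: revealed 1 new [(3,3)] -> total=1
Click 2 (1,4) count=3: revealed 1 new [(1,4)] -> total=2
Click 3 (3,0) count=0: revealed 6 new [(2,0) (2,1) (3,0) (3,1) (4,0) (4,1)] -> total=8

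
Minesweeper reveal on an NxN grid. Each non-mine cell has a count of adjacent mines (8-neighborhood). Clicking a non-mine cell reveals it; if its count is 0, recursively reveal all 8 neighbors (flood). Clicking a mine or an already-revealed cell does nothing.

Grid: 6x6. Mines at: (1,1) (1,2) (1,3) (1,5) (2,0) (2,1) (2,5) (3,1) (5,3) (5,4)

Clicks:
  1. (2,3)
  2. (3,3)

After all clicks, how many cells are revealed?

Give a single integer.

Click 1 (2,3) count=2: revealed 1 new [(2,3)] -> total=1
Click 2 (3,3) count=0: revealed 8 new [(2,2) (2,4) (3,2) (3,3) (3,4) (4,2) (4,3) (4,4)] -> total=9

Answer: 9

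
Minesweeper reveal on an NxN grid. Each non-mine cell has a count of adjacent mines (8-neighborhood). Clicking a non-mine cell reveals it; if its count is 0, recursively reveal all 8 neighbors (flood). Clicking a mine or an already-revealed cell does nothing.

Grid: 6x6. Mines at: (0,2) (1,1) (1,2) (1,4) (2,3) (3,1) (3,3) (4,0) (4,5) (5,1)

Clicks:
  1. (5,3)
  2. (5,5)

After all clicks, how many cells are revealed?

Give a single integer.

Answer: 7

Derivation:
Click 1 (5,3) count=0: revealed 6 new [(4,2) (4,3) (4,4) (5,2) (5,3) (5,4)] -> total=6
Click 2 (5,5) count=1: revealed 1 new [(5,5)] -> total=7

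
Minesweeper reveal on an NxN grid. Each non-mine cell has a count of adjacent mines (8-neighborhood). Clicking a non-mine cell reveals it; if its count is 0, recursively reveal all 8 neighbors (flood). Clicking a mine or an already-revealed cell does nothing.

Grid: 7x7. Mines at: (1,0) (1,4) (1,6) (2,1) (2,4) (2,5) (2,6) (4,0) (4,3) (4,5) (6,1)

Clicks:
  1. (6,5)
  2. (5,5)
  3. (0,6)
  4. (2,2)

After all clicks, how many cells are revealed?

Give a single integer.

Answer: 12

Derivation:
Click 1 (6,5) count=0: revealed 10 new [(5,2) (5,3) (5,4) (5,5) (5,6) (6,2) (6,3) (6,4) (6,5) (6,6)] -> total=10
Click 2 (5,5) count=1: revealed 0 new [(none)] -> total=10
Click 3 (0,6) count=1: revealed 1 new [(0,6)] -> total=11
Click 4 (2,2) count=1: revealed 1 new [(2,2)] -> total=12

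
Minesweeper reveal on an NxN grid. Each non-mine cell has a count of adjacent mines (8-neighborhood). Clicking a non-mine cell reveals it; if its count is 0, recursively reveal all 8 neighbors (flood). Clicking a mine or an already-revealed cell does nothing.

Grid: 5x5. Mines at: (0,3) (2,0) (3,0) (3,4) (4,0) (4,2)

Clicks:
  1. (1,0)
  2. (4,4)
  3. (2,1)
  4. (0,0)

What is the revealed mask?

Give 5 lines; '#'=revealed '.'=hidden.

Answer: ###..
###..
.#...
.....
....#

Derivation:
Click 1 (1,0) count=1: revealed 1 new [(1,0)] -> total=1
Click 2 (4,4) count=1: revealed 1 new [(4,4)] -> total=2
Click 3 (2,1) count=2: revealed 1 new [(2,1)] -> total=3
Click 4 (0,0) count=0: revealed 5 new [(0,0) (0,1) (0,2) (1,1) (1,2)] -> total=8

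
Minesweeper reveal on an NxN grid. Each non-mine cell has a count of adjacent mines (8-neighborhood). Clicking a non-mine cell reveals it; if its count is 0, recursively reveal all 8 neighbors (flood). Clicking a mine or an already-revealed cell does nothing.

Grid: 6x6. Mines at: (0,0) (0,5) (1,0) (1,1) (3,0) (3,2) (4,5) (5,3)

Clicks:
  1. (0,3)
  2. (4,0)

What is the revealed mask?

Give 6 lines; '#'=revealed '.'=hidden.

Answer: ..###.
..####
..####
...###
#.....
......

Derivation:
Click 1 (0,3) count=0: revealed 14 new [(0,2) (0,3) (0,4) (1,2) (1,3) (1,4) (1,5) (2,2) (2,3) (2,4) (2,5) (3,3) (3,4) (3,5)] -> total=14
Click 2 (4,0) count=1: revealed 1 new [(4,0)] -> total=15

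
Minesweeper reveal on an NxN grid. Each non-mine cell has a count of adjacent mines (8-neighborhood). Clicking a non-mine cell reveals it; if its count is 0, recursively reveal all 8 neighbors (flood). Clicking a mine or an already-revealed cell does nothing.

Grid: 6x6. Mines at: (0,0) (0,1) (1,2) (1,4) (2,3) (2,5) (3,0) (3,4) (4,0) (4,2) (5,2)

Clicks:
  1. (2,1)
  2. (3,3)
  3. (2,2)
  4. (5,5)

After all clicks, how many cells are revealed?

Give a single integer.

Click 1 (2,1) count=2: revealed 1 new [(2,1)] -> total=1
Click 2 (3,3) count=3: revealed 1 new [(3,3)] -> total=2
Click 3 (2,2) count=2: revealed 1 new [(2,2)] -> total=3
Click 4 (5,5) count=0: revealed 6 new [(4,3) (4,4) (4,5) (5,3) (5,4) (5,5)] -> total=9

Answer: 9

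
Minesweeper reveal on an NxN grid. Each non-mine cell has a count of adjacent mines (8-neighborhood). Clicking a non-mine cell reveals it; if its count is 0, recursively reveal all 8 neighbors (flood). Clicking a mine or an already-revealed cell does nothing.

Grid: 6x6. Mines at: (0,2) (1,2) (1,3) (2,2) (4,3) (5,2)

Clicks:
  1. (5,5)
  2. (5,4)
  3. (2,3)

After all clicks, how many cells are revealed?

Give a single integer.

Click 1 (5,5) count=0: revealed 12 new [(0,4) (0,5) (1,4) (1,5) (2,4) (2,5) (3,4) (3,5) (4,4) (4,5) (5,4) (5,5)] -> total=12
Click 2 (5,4) count=1: revealed 0 new [(none)] -> total=12
Click 3 (2,3) count=3: revealed 1 new [(2,3)] -> total=13

Answer: 13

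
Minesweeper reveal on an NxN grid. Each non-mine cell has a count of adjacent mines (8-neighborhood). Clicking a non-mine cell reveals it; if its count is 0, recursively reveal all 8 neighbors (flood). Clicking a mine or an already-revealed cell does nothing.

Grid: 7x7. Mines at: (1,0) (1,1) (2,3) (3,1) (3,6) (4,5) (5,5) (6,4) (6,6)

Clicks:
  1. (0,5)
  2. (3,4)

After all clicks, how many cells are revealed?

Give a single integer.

Click 1 (0,5) count=0: revealed 13 new [(0,2) (0,3) (0,4) (0,5) (0,6) (1,2) (1,3) (1,4) (1,5) (1,6) (2,4) (2,5) (2,6)] -> total=13
Click 2 (3,4) count=2: revealed 1 new [(3,4)] -> total=14

Answer: 14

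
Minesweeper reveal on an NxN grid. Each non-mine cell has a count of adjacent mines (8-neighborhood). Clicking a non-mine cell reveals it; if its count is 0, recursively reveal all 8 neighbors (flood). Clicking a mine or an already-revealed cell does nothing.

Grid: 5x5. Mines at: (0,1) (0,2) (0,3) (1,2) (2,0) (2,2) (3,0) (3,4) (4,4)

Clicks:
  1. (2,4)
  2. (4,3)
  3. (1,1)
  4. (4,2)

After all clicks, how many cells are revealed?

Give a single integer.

Click 1 (2,4) count=1: revealed 1 new [(2,4)] -> total=1
Click 2 (4,3) count=2: revealed 1 new [(4,3)] -> total=2
Click 3 (1,1) count=5: revealed 1 new [(1,1)] -> total=3
Click 4 (4,2) count=0: revealed 5 new [(3,1) (3,2) (3,3) (4,1) (4,2)] -> total=8

Answer: 8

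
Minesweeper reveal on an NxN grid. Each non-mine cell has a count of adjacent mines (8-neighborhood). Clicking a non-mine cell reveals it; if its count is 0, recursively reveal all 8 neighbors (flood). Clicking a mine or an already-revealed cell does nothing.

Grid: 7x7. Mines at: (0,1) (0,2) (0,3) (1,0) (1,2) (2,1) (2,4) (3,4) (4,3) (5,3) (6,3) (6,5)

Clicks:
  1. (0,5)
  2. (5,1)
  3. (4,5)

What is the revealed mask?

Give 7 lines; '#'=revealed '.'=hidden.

Answer: ....###
....###
.....##
###..##
###..##
###..##
###....

Derivation:
Click 1 (0,5) count=0: revealed 14 new [(0,4) (0,5) (0,6) (1,4) (1,5) (1,6) (2,5) (2,6) (3,5) (3,6) (4,5) (4,6) (5,5) (5,6)] -> total=14
Click 2 (5,1) count=0: revealed 12 new [(3,0) (3,1) (3,2) (4,0) (4,1) (4,2) (5,0) (5,1) (5,2) (6,0) (6,1) (6,2)] -> total=26
Click 3 (4,5) count=1: revealed 0 new [(none)] -> total=26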